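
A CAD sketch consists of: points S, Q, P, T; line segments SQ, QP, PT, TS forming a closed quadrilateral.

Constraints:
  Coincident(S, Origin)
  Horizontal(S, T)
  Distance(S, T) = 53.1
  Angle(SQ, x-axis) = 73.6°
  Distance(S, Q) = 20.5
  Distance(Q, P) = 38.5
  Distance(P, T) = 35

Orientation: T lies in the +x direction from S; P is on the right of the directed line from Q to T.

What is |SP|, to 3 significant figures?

26.6

S is at the origin; S and T share the same y with |ST| = 53.1 and T in +x, so T = (53.1, 0). SQ runs at 73.6° with |SQ| = 20.5, so Q = (5.79, 19.7). P is determined by |QP| = 38.5 and |PT| = 35.0 together: it lies at the intersection of circle(Q, 38.5) and circle(T, 35.0). With |QT| = 51.2, the foot of the radical line on QT is 28.1 from Q and the perpendicular offset is √(38.5² − 28.1²) = 26.3. Taking the right-of-QT solution: P = (21.7, -15.4).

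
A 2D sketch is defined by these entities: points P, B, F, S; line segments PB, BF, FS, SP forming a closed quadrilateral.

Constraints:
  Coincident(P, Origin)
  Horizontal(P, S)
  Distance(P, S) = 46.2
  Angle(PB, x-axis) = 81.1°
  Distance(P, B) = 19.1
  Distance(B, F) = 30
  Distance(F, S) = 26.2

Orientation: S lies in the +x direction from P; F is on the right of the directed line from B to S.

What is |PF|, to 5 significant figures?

21.267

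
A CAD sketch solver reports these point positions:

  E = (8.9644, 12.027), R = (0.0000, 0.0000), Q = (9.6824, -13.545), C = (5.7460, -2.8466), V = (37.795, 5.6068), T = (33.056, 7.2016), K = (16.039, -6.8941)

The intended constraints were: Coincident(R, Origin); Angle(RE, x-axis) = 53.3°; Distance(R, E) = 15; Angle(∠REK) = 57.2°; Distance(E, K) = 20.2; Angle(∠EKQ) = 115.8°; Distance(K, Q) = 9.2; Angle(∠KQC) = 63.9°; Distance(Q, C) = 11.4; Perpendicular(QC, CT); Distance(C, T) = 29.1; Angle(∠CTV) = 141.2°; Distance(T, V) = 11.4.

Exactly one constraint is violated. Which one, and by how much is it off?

Distance(T, V) = 11.4 — off by 6.40.

R = (0.00, 0.00) ✓; RE at 53.30° ✓; |RE| = 15.00 ✓; ∠REK = 57.20° ✓; |EK| = 20.20 ✓; ∠EKQ = 115.8° ✓; |KQ| = 9.200 ✓; ∠KQC = 63.90° ✓; |QC| = 11.40 ✓; ∠(QC, CT) = 90.00° ✓; |CT| = 29.10 ✓; ∠CTV = 141.2° ✓; |TV| = 5.000 ✗.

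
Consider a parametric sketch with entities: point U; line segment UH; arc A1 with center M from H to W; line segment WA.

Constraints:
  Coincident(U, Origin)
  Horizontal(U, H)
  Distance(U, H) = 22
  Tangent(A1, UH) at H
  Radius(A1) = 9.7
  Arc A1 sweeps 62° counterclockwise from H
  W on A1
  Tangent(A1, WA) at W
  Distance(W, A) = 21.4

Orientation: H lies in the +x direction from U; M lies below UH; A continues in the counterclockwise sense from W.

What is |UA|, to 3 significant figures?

24.3

U is at the origin; U and H share the same y with |UH| = 22.0 and H on the +x side, so H = (22.0, 0.00). Tangency of A1 to UH means the radius MH is perpendicular to UH, so M = H + (0, -9.7) = (22.0, -9.70). On A1, H sits at bearing 90° from M; a 62° counterclockwise sweep puts W at bearing 152°, so W = M + 9.7·(cos 152°, sin 152°) = (13.4, -5.15). The tangent condition forces MW to be normal to WA, so WA runs along (−sin 152°, cos 152°); with |WA| = 21.4, A = (3.39, -24.0). Then |UA| = |A − U| = 24.3.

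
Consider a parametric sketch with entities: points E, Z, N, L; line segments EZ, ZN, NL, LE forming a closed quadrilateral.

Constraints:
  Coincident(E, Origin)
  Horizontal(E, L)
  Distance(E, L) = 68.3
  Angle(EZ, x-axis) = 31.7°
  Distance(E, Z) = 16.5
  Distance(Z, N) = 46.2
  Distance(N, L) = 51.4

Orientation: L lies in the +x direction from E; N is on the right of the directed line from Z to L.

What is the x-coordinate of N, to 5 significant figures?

30.274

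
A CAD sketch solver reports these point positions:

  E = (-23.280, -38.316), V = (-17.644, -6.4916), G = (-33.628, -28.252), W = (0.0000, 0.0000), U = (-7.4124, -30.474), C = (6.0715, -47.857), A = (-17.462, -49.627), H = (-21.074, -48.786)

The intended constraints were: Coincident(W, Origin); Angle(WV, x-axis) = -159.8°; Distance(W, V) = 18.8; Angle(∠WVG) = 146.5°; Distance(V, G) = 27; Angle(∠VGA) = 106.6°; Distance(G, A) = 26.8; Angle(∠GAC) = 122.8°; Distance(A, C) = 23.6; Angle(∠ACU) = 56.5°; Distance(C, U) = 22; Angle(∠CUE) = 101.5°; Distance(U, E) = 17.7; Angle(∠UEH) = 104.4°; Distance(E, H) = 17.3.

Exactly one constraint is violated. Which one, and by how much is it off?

Distance(E, H) = 17.3 — off by 6.60.

W = (0.00, 0.00) ✓; WV at -159.8° ✓; |WV| = 18.80 ✓; ∠WVG = 146.5° ✓; |VG| = 27.00 ✓; ∠VGA = 106.6° ✓; |GA| = 26.80 ✓; ∠GAC = 122.8° ✓; |AC| = 23.60 ✓; ∠ACU = 56.50° ✓; |CU| = 22.00 ✓; ∠CUE = 101.5° ✓; |UE| = 17.70 ✓; ∠UEH = 104.4° ✓; |EH| = 10.70 ✗.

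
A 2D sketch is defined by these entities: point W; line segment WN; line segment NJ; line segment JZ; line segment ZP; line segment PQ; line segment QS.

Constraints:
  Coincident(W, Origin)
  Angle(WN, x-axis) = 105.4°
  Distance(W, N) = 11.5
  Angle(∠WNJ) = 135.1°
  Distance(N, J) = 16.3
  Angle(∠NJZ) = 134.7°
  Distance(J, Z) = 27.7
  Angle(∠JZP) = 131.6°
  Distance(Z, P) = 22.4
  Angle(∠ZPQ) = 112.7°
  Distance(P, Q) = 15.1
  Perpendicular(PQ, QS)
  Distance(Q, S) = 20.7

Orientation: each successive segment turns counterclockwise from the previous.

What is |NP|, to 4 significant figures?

54.28

W is at the origin; WN runs at 105.4° with length 11.5, so N = (-3.054, 11.09). ∠WNJ = 135.1° gives NJ at 150.3° from the x-axis; with |NJ| = 16.3, J = (-17.21, 19.16). ∠NJZ = 134.7° gives JZ at -164.4° from the x-axis; with |JZ| = 27.7, Z = (-43.89, 11.71). ∠JZP = 131.6° gives ZP at -116.0° from the x-axis; with |ZP| = 22.4, P = (-53.71, -8.419). Then |NP| = |P − N| = 54.28.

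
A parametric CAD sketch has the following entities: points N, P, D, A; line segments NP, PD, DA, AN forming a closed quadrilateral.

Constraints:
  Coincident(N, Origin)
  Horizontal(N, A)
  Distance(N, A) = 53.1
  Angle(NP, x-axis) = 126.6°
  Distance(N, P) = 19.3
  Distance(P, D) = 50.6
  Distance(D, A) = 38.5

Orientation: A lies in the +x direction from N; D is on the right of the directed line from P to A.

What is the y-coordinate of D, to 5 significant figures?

-22.528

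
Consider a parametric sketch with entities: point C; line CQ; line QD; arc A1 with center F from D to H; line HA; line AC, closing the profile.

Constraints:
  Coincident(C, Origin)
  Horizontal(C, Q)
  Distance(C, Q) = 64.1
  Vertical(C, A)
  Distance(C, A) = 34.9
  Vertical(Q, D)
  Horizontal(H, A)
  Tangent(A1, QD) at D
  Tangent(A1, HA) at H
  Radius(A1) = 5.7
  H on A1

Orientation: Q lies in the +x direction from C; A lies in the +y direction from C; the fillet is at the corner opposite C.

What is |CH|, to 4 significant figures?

68.03

The virtual corner opposite C is at (64.10, 34.90). Tangency of A1 to QD means the radius FD is perpendicular to QD and A1 meets HA tangentially, so FH is at right angles to HA, with radius 5.7, so the center F sits 5.7 in from both sides at F = (58.40, 29.20). That places the tangent points at D = (64.10, 29.20) on QD and H = (58.40, 34.90) on HA. Then |CH| = |H − C| = 68.03.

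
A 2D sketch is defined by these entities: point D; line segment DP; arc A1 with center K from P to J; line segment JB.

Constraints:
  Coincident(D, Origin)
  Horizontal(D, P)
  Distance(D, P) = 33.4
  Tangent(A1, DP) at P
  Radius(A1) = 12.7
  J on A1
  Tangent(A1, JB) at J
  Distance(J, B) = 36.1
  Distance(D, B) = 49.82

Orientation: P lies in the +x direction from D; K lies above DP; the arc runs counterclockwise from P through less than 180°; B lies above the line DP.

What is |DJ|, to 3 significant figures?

47.6

D is at the origin; DP is horizontal with |DP| = 33.4 and P on the +x side, so P = (33.4, 0.00). A1 meets DP tangentially, so KP is at right angles to DP, so K = P + (0, 12.7) = (33.4, 12.7). Since KJ ⟂ JB (tangency), |KB| = √(12.7² + 36.1²) = 38.3 regardless of where J sits on A1. So B lies on both circle(D, 49.82) and circle(K, 38.3); the above-DP intersection is B = (16.5, 47.0). J is the foot of the tangent from B: J = (42.3, 21.8).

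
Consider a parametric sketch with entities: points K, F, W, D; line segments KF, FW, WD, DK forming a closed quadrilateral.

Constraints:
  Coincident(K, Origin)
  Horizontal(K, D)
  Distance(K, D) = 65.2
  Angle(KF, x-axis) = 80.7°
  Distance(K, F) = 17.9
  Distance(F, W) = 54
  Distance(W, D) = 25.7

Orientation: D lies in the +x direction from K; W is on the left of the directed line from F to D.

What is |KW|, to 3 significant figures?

61.5

Checks: |FW| = 54.00 ✓; |WD| = 25.70 ✓.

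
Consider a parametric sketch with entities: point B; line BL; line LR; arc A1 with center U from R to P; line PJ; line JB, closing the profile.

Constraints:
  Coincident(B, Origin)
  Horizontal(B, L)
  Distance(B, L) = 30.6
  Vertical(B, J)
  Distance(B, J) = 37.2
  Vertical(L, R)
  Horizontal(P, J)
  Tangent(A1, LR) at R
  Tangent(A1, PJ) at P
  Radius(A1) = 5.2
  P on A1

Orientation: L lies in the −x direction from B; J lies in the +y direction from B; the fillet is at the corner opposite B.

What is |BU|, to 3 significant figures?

40.9

BJ is vertical with |BJ| = 37.2 and J on the +y side, so J = (0.00, 37.2). The virtual corner opposite B is at (-30.6, 37.2). Tangency of A1 to LR means the radius UR is perpendicular to LR and the tangent condition forces UP to be normal to PJ, with radius 5.2, so the center U sits 5.2 in from both sides at U = (-25.4, 32.0). Then |BU| = |U − B| = 40.9.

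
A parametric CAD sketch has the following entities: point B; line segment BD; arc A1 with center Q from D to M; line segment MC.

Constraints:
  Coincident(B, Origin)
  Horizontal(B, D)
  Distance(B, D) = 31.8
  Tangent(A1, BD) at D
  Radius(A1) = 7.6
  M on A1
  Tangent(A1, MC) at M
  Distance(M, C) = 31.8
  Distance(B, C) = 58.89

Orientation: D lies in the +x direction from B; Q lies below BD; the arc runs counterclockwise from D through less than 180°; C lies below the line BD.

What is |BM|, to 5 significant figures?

28.639

B is at the origin; B and D share the same y with |BD| = 31.8 and D on the +x side, so D = (31.800, 0.0000). A1 meets BD tangentially, so QD is at right angles to BD, so Q = D + (0, -7.6) = (31.800, -7.6000). Since QM ⟂ MC (tangency), |QC| = √(7.6² + 31.8²) = 32.696 regardless of where M sits on A1. So C lies on both circle(B, 58.89) and circle(Q, 32.696); the below-BD intersection is C = (45.632, -37.226). M is the foot of the tangent from C: M = (25.850, -12.328).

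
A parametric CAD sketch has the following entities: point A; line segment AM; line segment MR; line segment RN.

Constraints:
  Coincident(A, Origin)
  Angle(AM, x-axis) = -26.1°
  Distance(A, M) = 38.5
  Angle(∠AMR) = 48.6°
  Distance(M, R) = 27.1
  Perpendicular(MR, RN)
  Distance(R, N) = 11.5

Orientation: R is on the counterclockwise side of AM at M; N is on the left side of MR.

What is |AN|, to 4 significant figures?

17.46

A is at the origin; AM runs at -26.1° with length 38.5, so M = 38.5·(cos -26.1°, sin -26.1°) = (34.57, -16.94). ∠AMR = 48.6°, so MR runs at -26.1° + (180° − 48.6°) = 105.3° from the x-axis; with |MR| = 27.1, R = M + 27.1·(cos 105.3°, sin 105.3°) = (27.42, 9.202). The perpendicularity gives RN at right angles to MR; with |RN| = 11.5 on the left of MR, N = R + 11.5·(-0.9646, -0.2639) = (16.33, 6.167). Then |AN| = |N − A| = 17.46.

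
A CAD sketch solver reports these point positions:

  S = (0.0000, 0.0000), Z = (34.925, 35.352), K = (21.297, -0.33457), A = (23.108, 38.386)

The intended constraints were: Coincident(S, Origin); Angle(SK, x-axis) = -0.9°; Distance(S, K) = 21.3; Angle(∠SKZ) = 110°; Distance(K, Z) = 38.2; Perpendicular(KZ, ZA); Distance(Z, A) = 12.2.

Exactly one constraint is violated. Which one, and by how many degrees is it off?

Perpendicular(KZ, ZA) — off by 6.50°.

S = (0.00, 0.00) ✓; SK at -0.9000° ✓; |SK| = 21.30 ✓; ∠SKZ = 110.0° ✓; |KZ| = 38.20 ✓; ∠(KZ, ZA) = 96.50° ✗; |ZA| = 12.20 ✓.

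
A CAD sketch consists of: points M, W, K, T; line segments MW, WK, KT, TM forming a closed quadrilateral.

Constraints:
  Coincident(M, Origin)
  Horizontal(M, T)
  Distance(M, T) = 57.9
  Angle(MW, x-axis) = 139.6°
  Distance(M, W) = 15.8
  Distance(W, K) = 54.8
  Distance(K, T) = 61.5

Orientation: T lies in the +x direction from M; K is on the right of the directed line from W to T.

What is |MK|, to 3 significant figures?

41.0

M is at the origin; M and T share the same y with |MT| = 57.9 and T in +x, so T = (57.9, 0). MW runs at 139.6° with |MW| = 15.8, so W = (-12.0, 10.2). K is determined by |WK| = 54.8 and |KT| = 61.5 together: it lies at the intersection of circle(W, 54.8) and circle(T, 61.5). With |WT| = 70.7, the foot of the radical line on WT is 29.8 from W and the perpendicular offset is √(54.8² − 29.8²) = 46.0. Taking the right-of-WT solution: K = (10.8, -39.6).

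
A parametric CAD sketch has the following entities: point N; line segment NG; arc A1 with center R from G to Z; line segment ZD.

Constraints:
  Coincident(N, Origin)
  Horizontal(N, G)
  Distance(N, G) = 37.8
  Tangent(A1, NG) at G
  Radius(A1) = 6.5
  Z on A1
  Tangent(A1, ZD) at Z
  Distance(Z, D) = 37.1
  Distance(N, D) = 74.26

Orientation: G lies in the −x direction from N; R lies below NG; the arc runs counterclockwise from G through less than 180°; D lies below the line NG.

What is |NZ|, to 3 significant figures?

42.4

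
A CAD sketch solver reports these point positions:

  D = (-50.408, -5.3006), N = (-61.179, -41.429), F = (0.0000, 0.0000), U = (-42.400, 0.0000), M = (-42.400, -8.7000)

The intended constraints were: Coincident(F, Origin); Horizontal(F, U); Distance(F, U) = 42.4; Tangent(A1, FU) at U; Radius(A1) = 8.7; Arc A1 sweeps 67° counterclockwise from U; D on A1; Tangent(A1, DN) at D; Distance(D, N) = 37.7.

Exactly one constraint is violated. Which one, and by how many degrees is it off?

Tangent(A1, DN) at D — off by 6.40°.

F = (0.00, 0.00) ✓; F.y = 0.00, U.y = 0.00 ✓; |FU| = 42.40 ✓; ∠(MU, UF) = 90.00° ✓; |MU| = 8.700 ✓; bearing(M→D) − bearing(M→U) = 67.00° ✓; |MD| = 8.700 ✓; ∠(MD, DN) = 83.60° ✗; |DN| = 37.70 ✓.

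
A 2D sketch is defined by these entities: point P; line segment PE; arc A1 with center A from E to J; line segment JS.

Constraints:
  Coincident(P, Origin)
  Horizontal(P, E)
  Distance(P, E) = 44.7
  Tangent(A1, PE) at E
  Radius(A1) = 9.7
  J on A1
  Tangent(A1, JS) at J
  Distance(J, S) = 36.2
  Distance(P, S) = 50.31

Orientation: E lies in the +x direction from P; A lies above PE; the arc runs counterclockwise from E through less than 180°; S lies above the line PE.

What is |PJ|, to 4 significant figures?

54.26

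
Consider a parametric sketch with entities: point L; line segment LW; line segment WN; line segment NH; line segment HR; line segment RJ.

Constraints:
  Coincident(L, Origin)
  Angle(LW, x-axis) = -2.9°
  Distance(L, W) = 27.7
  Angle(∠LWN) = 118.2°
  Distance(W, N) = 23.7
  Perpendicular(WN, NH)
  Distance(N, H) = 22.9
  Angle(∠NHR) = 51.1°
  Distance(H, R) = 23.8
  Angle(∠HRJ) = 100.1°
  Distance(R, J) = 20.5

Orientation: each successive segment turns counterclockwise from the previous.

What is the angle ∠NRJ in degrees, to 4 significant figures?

37.96°

L is at the origin; LW runs at -2.9° with length 27.7, so W = (27.66, -1.401). ∠LWN = 118.2° gives WN at 58.90° from the x-axis; with |WN| = 23.7, N = (39.91, 18.89). WN is perpendicular to NH, so NH runs at 148.9°; with |NH| = 22.9, H = (20.30, 30.72). ∠NHR = 51.1° gives HR at -82.20° from the x-axis; with |HR| = 23.8, R = (23.53, 7.141). ∠HRJ = 100.1° gives RJ at -2.300° from the x-axis; with |RJ| = 20.5, J = (44.01, 6.318). Then cos ∠NRJ = RN·RJ / (|RN||RJ|), giving 37.96°.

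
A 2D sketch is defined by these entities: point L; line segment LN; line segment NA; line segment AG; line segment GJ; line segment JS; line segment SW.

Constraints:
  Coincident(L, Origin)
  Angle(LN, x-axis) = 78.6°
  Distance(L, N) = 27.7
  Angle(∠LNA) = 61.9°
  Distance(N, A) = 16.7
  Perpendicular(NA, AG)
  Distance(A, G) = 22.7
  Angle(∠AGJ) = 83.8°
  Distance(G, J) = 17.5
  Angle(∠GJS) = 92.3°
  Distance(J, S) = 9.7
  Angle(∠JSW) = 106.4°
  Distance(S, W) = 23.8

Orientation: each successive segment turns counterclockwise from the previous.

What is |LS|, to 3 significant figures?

18.7

L is at the origin; LN runs at 78.6° with length 27.7, so N = (5.48, 27.2). ∠LNA = 61.9° gives NA at -163° from the x-axis; with |NA| = 16.7, A = (-10.5, 22.4). NA ⟂ AG, so AG runs at -73.3°; with |AG| = 22.7, G = (-4.00, 0.612). ∠AGJ = 83.8° gives GJ at 22.9° from the x-axis; with |GJ| = 17.5, J = (12.1, 7.42). ∠GJS = 92.3° gives JS at 111° from the x-axis; with |JS| = 9.7, S = (8.71, 16.5). Then |LS| = |S − L| = 18.7.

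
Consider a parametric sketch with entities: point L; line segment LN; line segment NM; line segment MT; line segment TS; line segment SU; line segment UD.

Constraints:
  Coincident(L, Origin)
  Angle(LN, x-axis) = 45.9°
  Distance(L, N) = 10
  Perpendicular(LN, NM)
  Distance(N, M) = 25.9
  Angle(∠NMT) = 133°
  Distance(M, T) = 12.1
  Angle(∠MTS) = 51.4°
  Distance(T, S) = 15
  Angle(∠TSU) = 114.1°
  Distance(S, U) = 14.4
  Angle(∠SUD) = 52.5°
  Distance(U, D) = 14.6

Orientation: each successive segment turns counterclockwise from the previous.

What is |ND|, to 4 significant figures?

26.75

L is at the origin; LN runs at 45.9° with length 10.0, so N = (6.959, 7.181). LN ⟂ NM, so NM runs at 135.9°; with |NM| = 25.9, M = (-11.64, 25.21). ∠NMT = 133.0° gives MT at -177.1° from the x-axis; with |MT| = 12.1, T = (-23.72, 24.59). ∠MTS = 51.4° gives TS at -48.50° from the x-axis; with |TS| = 15.0, S = (-13.79, 13.36). ∠TSU = 114.1° gives SU at 17.40° from the x-axis; with |SU| = 14.4, U = (-0.04449, 17.67). ∠SUD = 52.5° gives UD at 144.9° from the x-axis; with |UD| = 14.6, D = (-11.99, 26.06). Then |ND| = |D − N| = 26.75.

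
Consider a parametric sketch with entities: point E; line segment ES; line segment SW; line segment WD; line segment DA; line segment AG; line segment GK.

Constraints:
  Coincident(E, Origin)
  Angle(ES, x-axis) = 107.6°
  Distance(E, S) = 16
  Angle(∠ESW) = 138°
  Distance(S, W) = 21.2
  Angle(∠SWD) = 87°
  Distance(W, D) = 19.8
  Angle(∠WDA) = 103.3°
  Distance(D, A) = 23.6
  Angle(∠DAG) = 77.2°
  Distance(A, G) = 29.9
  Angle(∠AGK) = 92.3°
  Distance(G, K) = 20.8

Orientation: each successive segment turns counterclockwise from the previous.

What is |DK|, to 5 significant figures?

25.604

E is at the origin; ES runs at 107.6° with length 16.0, so S = (-4.8379, 15.251). ∠ESW = 138.0° gives SW at 149.60° from the x-axis; with |SW| = 21.2, W = (-23.123, 25.979). ∠SWD = 87.0° gives WD at -117.40° from the x-axis; with |WD| = 19.8, D = (-32.235, 8.4002). ∠WDA = 103.3° gives DA at -40.700° from the x-axis; with |DA| = 23.6, A = (-14.343, -6.9893). ∠DAG = 77.2° gives AG at 62.100° from the x-axis; with |AG| = 29.9, G = (-0.35209, 19.435). ∠AGK = 92.3° gives GK at 149.80° from the x-axis; with |GK| = 20.8, K = (-18.329, 29.898). Then |DK| = |K − D| = 25.604.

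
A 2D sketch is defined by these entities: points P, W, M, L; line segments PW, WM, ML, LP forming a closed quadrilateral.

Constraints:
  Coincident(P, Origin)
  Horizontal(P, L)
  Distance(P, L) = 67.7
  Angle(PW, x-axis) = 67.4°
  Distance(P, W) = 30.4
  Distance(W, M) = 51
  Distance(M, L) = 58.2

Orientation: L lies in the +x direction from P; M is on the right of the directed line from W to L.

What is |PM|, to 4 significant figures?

26.91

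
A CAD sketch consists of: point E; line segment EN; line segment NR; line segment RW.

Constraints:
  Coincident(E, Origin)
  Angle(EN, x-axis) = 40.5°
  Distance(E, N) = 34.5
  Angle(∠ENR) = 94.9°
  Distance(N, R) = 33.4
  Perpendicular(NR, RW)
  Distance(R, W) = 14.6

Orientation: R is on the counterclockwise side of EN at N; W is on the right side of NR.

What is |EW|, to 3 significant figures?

61.0

E is at the origin; EN runs at 40.5° with length 34.5, so N = 34.5·(cos 40.5°, sin 40.5°) = (26.2, 22.4). ∠ENR = 94.9°, so NR runs at 40.5° + (180° − 94.9°) = 126° from the x-axis; with |NR| = 33.4, R = N + 33.4·(cos 126°, sin 126°) = (6.79, 49.6). NR ⟂ RW; with |RW| = 14.6 on the right of NR, W = R + 14.6·(0.813, 0.582) = (18.7, 58.1). Then |EW| = |W − E| = 61.0.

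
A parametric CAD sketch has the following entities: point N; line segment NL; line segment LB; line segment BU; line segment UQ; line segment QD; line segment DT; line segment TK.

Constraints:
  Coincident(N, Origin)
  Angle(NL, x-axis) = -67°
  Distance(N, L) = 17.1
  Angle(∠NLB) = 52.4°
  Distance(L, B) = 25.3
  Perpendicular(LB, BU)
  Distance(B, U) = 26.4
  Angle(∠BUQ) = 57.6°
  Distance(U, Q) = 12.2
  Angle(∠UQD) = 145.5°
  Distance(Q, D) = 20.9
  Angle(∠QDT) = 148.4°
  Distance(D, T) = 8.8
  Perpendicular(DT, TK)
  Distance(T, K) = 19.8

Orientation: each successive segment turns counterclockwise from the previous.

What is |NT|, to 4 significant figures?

21.74

N is at the origin; NL runs at -67.0° with length 17.1, so L = (6.682, -15.74). ∠NLB = 52.4° gives LB at 60.60° from the x-axis; with |LB| = 25.3, B = (19.10, 6.301). LB ⟂ BU, so BU runs at 150.6°; with |BU| = 26.4, U = (-3.899, 19.26). ∠BUQ = 57.6° gives UQ at -87.00° from the x-axis; with |UQ| = 12.2, Q = (-3.260, 7.078). ∠UQD = 145.5° gives QD at -52.50° from the x-axis; with |QD| = 20.9, D = (9.463, -9.503). ∠QDT = 148.4° gives DT at -20.90° from the x-axis; with |DT| = 8.8, T = (17.68, -12.64). Then |NT| = |T − N| = 21.74.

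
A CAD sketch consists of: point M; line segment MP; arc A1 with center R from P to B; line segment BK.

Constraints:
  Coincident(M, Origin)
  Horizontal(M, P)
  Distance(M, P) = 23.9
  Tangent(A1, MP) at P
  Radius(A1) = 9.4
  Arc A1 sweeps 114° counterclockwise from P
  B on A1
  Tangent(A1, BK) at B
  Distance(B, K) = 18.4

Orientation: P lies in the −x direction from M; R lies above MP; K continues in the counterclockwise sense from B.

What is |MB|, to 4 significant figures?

20.23

Since A1 is tangent to MP there, RP ⟂ MP, so R = P + (0, 9.4) = (-23.90, 9.400). On A1, P sits at bearing -90° from R; a 114° counterclockwise sweep puts B at bearing 24°, so B = R + 9.4·(cos 24°, sin 24°) = (-15.31, 13.22). Then |MB| = |B − M| = 20.23.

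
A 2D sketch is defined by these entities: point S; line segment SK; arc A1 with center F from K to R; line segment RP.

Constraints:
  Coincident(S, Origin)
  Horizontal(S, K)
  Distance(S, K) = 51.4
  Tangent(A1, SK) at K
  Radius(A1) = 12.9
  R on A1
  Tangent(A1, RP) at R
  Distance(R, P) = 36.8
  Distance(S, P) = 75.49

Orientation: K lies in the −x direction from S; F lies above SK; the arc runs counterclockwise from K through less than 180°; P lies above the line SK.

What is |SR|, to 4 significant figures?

43.67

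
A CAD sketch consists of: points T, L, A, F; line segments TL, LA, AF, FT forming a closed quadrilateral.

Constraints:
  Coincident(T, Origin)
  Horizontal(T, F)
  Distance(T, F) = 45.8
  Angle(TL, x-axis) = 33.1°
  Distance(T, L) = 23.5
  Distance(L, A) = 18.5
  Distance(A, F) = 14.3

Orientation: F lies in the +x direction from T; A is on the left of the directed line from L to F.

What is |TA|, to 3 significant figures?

40.0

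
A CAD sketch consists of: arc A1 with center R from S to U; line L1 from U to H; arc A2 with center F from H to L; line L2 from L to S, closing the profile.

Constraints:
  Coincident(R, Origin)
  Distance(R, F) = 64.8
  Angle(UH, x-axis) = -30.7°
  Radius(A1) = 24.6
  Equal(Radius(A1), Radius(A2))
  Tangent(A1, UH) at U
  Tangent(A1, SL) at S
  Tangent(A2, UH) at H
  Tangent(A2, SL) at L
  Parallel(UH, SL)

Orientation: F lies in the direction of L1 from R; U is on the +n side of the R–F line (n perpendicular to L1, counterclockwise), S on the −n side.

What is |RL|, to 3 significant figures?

69.3

The slot axis is L1's direction at -30.7°, so u = (cos -30.7°, sin -30.7°) = (0.860, -0.511) and n = (−sin -30.7°, cos -30.7°) = (0.511, 0.860). R is at the origin and F lies 64.8 along u from R, so F = 64.8·u = (55.7, -33.1). Tangency of A1 to both parallel lines with radius 24.6 puts U and S at R ± 24.6·n: U = (12.6, 21.2), S = (-12.6, -21.2). Equal radii place H and L the same way about F: H = F + 24.6·n = (68.3, -11.9), L = F − 24.6·n = (43.2, -54.2). Then |RL| = |L − R| = 69.3.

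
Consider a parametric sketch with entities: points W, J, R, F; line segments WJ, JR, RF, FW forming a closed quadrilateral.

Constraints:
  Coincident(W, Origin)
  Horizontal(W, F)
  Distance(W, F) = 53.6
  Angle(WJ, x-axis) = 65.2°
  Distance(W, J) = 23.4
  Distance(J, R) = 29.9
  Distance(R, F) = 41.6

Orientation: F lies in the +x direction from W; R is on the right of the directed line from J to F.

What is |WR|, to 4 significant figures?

15.43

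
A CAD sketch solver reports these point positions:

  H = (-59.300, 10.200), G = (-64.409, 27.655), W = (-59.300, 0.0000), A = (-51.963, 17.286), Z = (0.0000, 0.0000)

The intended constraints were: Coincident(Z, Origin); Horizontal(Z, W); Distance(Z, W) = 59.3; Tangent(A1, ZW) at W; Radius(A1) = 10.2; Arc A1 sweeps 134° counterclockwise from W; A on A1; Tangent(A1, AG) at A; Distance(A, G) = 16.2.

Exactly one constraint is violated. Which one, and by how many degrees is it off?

Tangent(A1, AG) at A — off by 6.20°.

Z = (0.00, 0.00) ✓; Z.y = 0.00, W.y = 0.00 ✓; |ZW| = 59.30 ✓; ∠(HW, WZ) = 90.00° ✓; |HW| = 10.20 ✓; bearing(H→A) − bearing(H→W) = 134.0° ✓; |HA| = 10.20 ✓; ∠(HA, AG) = 83.80° ✗; |AG| = 16.20 ✓.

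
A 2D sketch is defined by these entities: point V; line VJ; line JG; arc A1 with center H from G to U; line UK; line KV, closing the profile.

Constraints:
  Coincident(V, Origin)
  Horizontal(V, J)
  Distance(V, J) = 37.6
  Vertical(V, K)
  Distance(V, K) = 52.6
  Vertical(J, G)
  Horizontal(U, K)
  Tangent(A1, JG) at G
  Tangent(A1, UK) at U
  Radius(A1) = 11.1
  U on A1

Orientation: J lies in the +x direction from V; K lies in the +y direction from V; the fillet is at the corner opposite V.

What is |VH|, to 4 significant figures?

49.24

V and K share the same x with |VK| = 52.6 and K on the +y side, so K = (0.000, 52.60). The virtual corner opposite V is at (37.60, 52.60). The tangent condition forces HG to be normal to JG and since A1 is tangent to UK there, HU ⟂ UK, with radius 11.1, so the center H sits 11.1 in from both sides at H = (26.50, 41.50). Then |VH| = |H − V| = 49.24.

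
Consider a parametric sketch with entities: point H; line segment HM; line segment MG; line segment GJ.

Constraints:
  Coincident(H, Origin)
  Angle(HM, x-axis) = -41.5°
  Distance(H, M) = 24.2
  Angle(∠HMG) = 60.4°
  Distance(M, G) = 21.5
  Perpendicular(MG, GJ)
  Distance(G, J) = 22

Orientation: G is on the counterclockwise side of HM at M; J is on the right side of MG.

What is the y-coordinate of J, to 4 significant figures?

0.4660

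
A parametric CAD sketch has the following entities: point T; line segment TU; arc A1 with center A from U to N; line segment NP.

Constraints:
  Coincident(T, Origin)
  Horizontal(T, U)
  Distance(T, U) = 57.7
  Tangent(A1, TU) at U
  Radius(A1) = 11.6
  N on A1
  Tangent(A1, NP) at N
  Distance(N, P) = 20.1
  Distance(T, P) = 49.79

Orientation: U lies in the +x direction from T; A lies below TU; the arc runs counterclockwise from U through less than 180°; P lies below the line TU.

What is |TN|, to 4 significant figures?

47.29

Checks: |AN| = 11.60 ✓; ∠(AN, NP) = 90.00° ✓; |NP| = 20.10 ✓; |TP| = 49.79 ✓.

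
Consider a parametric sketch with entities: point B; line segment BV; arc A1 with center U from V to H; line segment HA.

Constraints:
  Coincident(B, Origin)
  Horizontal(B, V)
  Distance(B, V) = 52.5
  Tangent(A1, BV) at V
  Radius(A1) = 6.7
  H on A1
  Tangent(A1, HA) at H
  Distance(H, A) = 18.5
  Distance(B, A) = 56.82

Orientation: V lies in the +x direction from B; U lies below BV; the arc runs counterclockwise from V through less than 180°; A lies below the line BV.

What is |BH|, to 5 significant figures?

46.733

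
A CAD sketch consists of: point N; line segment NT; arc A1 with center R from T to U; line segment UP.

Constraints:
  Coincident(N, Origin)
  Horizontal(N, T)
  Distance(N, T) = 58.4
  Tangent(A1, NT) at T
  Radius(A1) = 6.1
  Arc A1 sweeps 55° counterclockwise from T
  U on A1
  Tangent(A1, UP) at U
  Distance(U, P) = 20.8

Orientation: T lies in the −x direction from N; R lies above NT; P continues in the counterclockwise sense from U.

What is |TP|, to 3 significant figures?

25.9

N is at the origin; N and T share the same y with |NT| = 58.4 and T on the −x side, so T = (-58.4, 0.00). Tangency of A1 to NT means the radius RT is perpendicular to NT, so R = T + (0, 6.1) = (-58.4, 6.10). On A1, T sits at bearing -90° from R; a 55° counterclockwise sweep puts U at bearing -35°, so U = R + 6.1·(cos -35°, sin -35°) = (-53.4, 2.60). Since A1 is tangent to UP there, RU ⟂ UP, so UP runs along (−sin -35°, cos -35°); with |UP| = 20.8, P = (-41.5, 19.6). Then |TP| = |P − T| = 25.9.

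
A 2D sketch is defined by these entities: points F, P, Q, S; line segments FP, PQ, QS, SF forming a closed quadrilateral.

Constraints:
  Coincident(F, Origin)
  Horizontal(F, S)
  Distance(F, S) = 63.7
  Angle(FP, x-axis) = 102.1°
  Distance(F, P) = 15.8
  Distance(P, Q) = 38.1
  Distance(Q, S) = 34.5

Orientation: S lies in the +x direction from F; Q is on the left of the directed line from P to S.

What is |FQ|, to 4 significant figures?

39.34

Checks: |PQ| = 38.10 ✓; |QS| = 34.50 ✓.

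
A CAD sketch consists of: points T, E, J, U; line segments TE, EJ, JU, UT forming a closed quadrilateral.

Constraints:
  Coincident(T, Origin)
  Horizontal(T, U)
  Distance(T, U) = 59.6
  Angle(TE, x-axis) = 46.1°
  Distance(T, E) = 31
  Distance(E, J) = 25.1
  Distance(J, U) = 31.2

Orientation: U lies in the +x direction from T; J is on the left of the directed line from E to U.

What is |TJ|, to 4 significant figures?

53.82

T is at the origin; T and U share the same y with |TU| = 59.6 and U in +x, so U = (59.6, 0). TE runs at 46.1° with |TE| = 31.0, so E = (21.50, 22.34). J is determined by |EJ| = 25.1 and |JU| = 31.2 together: it lies at the intersection of circle(E, 25.1) and circle(U, 31.2). With |EU| = 44.17, the foot of the radical line on EU is 18.20 from E and the perpendicular offset is √(25.1² − 18.20²) = 17.29. Taking the left-of-EU solution: J = (45.94, 28.05).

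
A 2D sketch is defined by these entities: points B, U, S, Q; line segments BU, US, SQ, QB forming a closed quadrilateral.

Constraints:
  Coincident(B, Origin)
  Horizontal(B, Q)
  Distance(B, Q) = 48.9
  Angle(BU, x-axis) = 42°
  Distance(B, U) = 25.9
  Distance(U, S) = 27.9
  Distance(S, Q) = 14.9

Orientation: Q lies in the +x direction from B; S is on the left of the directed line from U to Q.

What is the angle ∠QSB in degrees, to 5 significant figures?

79.758°

Checks: |US| = 27.90 ✓; |SQ| = 14.90 ✓.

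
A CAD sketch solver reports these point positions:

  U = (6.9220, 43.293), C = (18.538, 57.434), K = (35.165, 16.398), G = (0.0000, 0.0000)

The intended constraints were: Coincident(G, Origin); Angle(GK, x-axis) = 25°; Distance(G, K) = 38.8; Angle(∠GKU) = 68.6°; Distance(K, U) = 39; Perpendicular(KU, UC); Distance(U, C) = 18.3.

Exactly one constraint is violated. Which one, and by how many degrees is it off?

Perpendicular(KU, UC) — off by 4.20°.

G = (0.00, 0.00) ✓; GK at 25.00° ✓; |GK| = 38.80 ✓; ∠GKU = 68.60° ✓; |KU| = 39.00 ✓; ∠(KU, UC) = 85.80° ✗; |UC| = 18.30 ✓.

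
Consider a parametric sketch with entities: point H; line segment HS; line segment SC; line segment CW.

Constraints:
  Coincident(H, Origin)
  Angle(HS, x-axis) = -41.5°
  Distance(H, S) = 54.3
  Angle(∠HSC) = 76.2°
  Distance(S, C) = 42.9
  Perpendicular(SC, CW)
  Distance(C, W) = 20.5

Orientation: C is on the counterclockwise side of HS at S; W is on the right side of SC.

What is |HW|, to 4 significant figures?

79.12

∠HSC = 76.2°, so SC runs at -41.5° + (180° − 76.2°) = 62.30° from the x-axis; with |SC| = 42.9, C = S + 42.9·(cos 62.30°, sin 62.30°) = (60.61, 2.003). The perpendicularity gives CW at right angles to SC; with |CW| = 20.5 on the right of SC, W = C + 20.5·(0.8854, -0.4648) = (78.76, -7.526). Then |HW| = |W − H| = 79.12.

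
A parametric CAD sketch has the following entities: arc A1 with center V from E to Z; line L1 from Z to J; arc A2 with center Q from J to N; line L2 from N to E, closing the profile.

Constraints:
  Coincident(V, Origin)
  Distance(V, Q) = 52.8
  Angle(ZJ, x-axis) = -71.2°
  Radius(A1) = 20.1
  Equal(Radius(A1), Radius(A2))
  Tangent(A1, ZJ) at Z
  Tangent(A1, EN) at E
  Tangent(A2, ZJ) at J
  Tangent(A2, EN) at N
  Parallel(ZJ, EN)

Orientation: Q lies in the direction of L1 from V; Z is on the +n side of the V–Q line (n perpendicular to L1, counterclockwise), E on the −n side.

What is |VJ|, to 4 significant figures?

56.50

The slot axis is L1's direction at -71.2°, so u = (cos -71.2°, sin -71.2°) = (0.3223, -0.9466) and n = (−sin -71.2°, cos -71.2°) = (0.9466, 0.3223). V is at the origin and Q lies 52.8 along u from V, so Q = 52.8·u = (17.02, -49.98). Tangency of A1 to both parallel lines with radius 20.1 puts Z and E at V ± 20.1·n: Z = (19.03, 6.478), E = (-19.03, -6.478). Equal radii place J and N the same way about Q: J = Q + 20.1·n = (36.04, -43.51), N = Q − 20.1·n = (-2.012, -56.46). Then |VJ| = |J − V| = 56.50.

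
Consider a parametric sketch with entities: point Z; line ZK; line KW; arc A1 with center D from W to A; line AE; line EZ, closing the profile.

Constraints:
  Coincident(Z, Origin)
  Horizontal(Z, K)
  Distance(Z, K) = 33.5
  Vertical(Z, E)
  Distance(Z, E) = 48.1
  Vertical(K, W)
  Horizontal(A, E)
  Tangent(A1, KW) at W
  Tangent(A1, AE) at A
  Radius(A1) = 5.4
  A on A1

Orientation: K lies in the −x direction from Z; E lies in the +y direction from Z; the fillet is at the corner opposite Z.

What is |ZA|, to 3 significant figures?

55.7

The virtual corner opposite Z is at (-33.5, 48.1). Tangency of A1 to KW means the radius DW is perpendicular to KW and since A1 is tangent to AE there, DA ⟂ AE, with radius 5.4, so the center D sits 5.4 in from both sides at D = (-28.1, 42.7). That places the tangent points at W = (-33.5, 42.7) on KW and A = (-28.1, 48.1) on AE. Then |ZA| = |A − Z| = 55.7.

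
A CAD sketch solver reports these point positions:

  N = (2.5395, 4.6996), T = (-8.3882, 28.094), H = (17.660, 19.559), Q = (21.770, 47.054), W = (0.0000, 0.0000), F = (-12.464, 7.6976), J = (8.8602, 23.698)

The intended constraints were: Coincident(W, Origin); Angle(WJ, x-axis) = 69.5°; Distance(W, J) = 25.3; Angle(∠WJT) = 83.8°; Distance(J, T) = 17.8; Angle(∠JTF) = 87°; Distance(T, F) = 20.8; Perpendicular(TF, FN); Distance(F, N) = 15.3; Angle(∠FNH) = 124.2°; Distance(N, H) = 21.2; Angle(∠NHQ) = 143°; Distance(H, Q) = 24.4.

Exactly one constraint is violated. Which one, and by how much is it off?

Distance(H, Q) = 24.4 — off by 3.40.

W = (0.00, 0.00) ✓; WJ at 69.50° ✓; |WJ| = 25.30 ✓; ∠WJT = 83.80° ✓; |JT| = 17.80 ✓; ∠JTF = 87.00° ✓; |TF| = 20.80 ✓; ∠(TF, FN) = 90.00° ✓; |FN| = 15.30 ✓; ∠FNH = 124.2° ✓; |NH| = 21.20 ✓; ∠NHQ = 143.0° ✓; |HQ| = 27.80 ✗.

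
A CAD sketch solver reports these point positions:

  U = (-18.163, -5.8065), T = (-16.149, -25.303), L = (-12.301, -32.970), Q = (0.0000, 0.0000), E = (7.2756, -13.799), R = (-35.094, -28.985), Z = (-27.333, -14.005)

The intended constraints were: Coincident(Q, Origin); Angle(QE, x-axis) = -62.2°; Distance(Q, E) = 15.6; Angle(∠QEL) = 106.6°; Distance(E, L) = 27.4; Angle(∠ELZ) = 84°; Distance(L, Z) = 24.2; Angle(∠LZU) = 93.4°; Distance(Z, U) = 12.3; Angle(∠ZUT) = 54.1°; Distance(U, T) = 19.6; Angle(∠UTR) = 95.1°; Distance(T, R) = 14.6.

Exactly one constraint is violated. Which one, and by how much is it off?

Distance(T, R) = 14.6 — off by 4.70.

Q = (0.00, 0.00) ✓; QE at -62.20° ✓; |QE| = 15.60 ✓; ∠QEL = 106.6° ✓; |EL| = 27.40 ✓; ∠ELZ = 84.00° ✓; |LZ| = 24.20 ✓; ∠LZU = 93.40° ✓; |ZU| = 12.30 ✓; ∠ZUT = 54.10° ✓; |UT| = 19.60 ✓; ∠UTR = 95.10° ✓; |TR| = 19.30 ✗.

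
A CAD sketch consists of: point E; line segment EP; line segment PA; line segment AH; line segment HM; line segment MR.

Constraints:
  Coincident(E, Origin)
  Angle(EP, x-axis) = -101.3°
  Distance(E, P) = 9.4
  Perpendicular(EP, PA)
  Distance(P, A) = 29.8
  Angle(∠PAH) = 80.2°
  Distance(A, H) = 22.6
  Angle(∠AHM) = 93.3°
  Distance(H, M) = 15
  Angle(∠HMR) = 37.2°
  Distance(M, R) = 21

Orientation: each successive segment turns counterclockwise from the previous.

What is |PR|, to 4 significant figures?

30.73

∠AHM = 93.3° gives HM at 175.2° from the x-axis; with |HM| = 15.0, M = (13.02, 8.790). ∠HMR = 37.2° gives MR at -42.00° from the x-axis; with |MR| = 21.0, R = (28.63, -5.261). Then |PR| = |R − P| = 30.73.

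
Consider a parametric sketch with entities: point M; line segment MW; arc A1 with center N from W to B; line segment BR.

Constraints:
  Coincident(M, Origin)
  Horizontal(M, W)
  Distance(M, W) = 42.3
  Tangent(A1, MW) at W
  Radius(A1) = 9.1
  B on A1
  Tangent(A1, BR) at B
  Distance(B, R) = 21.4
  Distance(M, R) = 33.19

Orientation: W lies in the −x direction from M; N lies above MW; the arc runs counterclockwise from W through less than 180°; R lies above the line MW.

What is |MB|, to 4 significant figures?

34.70

Checks: |NW| = 9.100 ✓; |NB| = 9.100 ✓; ∠(NB, BR) = 90.00° ✓; |BR| = 21.40 ✓; |MR| = 33.19 ✓.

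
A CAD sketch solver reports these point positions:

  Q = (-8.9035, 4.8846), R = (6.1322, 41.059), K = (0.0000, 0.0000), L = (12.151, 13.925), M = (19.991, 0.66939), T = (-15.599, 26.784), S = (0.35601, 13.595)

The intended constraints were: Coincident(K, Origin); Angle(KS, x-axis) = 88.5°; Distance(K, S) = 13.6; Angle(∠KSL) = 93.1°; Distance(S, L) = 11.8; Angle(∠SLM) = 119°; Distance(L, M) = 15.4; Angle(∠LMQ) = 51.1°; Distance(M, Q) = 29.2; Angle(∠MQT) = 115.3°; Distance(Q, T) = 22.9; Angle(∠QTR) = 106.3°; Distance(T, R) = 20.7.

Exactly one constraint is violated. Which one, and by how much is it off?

Distance(T, R) = 20.7 — off by 5.30.

K = (0.00, 0.00) ✓; KS at 88.50° ✓; |KS| = 13.60 ✓; ∠KSL = 93.10° ✓; |SL| = 11.80 ✓; ∠SLM = 119.0° ✓; |LM| = 15.40 ✓; ∠LMQ = 51.10° ✓; |MQ| = 29.20 ✓; ∠MQT = 115.3° ✓; |QT| = 22.90 ✓; ∠QTR = 106.3° ✓; |TR| = 26.00 ✗.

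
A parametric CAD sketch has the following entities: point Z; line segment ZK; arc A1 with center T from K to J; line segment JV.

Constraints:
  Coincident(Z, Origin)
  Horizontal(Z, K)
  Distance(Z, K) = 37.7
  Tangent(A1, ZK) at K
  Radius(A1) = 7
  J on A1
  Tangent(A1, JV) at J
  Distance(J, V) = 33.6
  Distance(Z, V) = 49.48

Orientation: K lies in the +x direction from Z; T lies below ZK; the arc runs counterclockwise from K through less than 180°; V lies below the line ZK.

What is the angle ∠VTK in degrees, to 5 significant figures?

165.12°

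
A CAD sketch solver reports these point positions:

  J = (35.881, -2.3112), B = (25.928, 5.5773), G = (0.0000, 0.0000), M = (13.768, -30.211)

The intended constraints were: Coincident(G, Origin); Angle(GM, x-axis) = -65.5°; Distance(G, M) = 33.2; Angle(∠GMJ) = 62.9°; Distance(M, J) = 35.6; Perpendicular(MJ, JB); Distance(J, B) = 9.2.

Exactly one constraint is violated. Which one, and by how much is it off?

Distance(J, B) = 9.2 — off by 3.50.

G = (0.00, 0.00) ✓; GM at -65.50° ✓; |GM| = 33.20 ✓; ∠GMJ = 62.90° ✓; |MJ| = 35.60 ✓; ∠(MJ, JB) = 90.00° ✓; |JB| = 12.70 ✗.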